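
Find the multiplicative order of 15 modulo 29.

28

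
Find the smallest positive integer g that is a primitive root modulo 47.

5

φ(47) = 47 − 1 = 46 = 2 · 23.
g is a primitive root iff g^(46/q) ≢ 1 (mod 47) for each prime q ∈ {2, 23}.
g = 2: 2^23 ≡ 1 — hits 1, so not a primitive root.
g = 3: 3^23 ≡ 1 — hits 1, so not a primitive root.
g = 4: 4^23 ≡ 1 — hits 1, so not a primitive root.
g = 5: 5^23 ≡ 46; 5^2 ≡ 25 — none is 1, so 5 is a primitive root.
Hence the least primitive root of 47 is 5.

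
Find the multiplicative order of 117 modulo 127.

21

The order of 117 must divide φ(127) = 127 − 1 = 126 = 2 · 3^2 · 7.
Divisors of 126: 1, 2, 3, 6, 7, 9, 14, 18, 21, 42, 63, 126.
Test each divisor d:
117^1 ≡ 117
117^2 ≡ 100
117^3 ≡ 16
117^6 ≡ 2
117^7 ≡ 107
117^9 ≡ 32
117^14 ≡ 19
117^18 ≡ 8
117^21 ≡ 1
Hence ord(117) = 21.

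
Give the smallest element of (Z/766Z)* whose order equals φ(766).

5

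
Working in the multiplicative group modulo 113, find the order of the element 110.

ord(110) | φ(113) = 113 − 1 = 112 = 2^4 · 7.
Divisors of 112: 1, 2, 4, 7, 8, 14, 16, 28, 56, 112.
Test each divisor d:
110^1 ≡ 110
110^2 ≡ 9
110^4 ≡ 81
110^7 ≡ 73
110^8 ≡ 7
110^14 ≡ 18
110^16 ≡ 49
110^28 ≡ 98
110^56 ≡ 112
110^112 ≡ 1
So ord_113(110) = 112.

112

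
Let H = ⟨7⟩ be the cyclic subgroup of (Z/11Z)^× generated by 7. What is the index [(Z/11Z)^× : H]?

1

By Lagrange's theorem, ord_11(7) divides φ(11) = 11 − 1 = 10 = 2 · 5.
Divisors of 10: 1, 2, 5, 10.
Check 7^d mod 11 for each divisor in increasing order:
7^1 ≡ 7
7^2 ≡ 5
7^5 ≡ 10
7^10 ≡ 1
The order of 7 is 10, so the subgroup it generates has 10 elements.
[(Z/11Z)^× : ⟨7⟩] = 10/10 = 1.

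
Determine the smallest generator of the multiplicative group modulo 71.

7

φ(71) = 71 − 1 = 70 = 2 · 5 · 7.
Test candidates g = 2, 3, … against the prime factors q ∈ {2, 5, 7} of φ(71): g is a generator iff g^(70/q) ≢ 1 for every such q.
g = 2: 2^35 ≡ 1 — hits 1, so not a primitive root.
g = 3: 3^35 ≡ 1 — hits 1, so not a primitive root.
g = 4: 4^35 ≡ 1 — hits 1, so not a primitive root.
g = 5: 5^35 ≡ 1 — hits 1, so not a primitive root.
g = 6: 6^35 ≡ 1 — hits 1, so not a primitive root.
g = 7: 7^35 ≡ 70; 7^14 ≡ 54; 7^10 ≡ 45 — none is 1, so 7 is a primitive root.
Hence the least primitive root of 71 is 7.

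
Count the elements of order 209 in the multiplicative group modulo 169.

0

φ(169) = φ(13^2) = 13·(13−1) = 156 = 2^2 · 3 · 13.
(Z/169Z)^× is cyclic (|G| = 156); a cyclic group of order m has exactly φ(d) elements of each order d | m, and none otherwise.
Here 156 is not a multiple of 209, so there are no elements of order 209.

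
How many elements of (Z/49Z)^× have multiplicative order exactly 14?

6

φ(49) = φ(7^2) = 7·(7−1) = 42 = 2 · 3 · 7.
(Z/49Z)^× is cyclic (|G| = 42); a cyclic group of order m has exactly φ(d) elements of each order d | m, and none otherwise.
14 = 2 · 7 divides 42, and φ(14) = 6.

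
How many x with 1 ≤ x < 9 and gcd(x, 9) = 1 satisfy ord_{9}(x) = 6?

2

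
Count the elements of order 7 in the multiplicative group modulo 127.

φ(127) = 127 − 1 = 126 = 2 · 3^2 · 7.
In a cyclic group of order 126, there are φ(d) elements of order d for each divisor d of 126, and zero for non-divisors.
7 | 126, and φ(7) = 7 − 1 = 6.

6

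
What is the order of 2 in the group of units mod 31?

ord(2) | φ(31) = 31 − 1 = 30 = 2 · 3 · 5.
Divisors of 30: 1, 2, 3, 5, 6, 10, 15, 30.
Compute 2^d (mod 31) for the divisors d until we hit 1:
2^1 ≡ 2 (mod 31)
2^2 ≡ 4 (mod 31)
2^3 ≡ 8 (mod 31)
2^5 ≡ 1 (mod 31) ✓
Therefore the multiplicative order of 2 modulo 31 is 5.

5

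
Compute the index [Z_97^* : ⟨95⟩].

2

By Lagrange's theorem, ord_97(95) divides φ(97) = 97 − 1 = 96 = 2^5 · 3.
Divisors of 96: 1, 2, 3, 4, 6, 8, 12, 16, 24, 32, 48, 96.
Evaluate successive powers at the divisors of 96:
95^1 ≡ 95 (mod 97)
95^2 ≡ 4 (mod 97)
95^3 ≡ 89 (mod 97)
95^4 ≡ 16 (mod 97)
95^6 ≡ 64 (mod 97)
95^8 ≡ 62 (mod 97)
95^12 ≡ 22 (mod 97)
95^16 ≡ 61 (mod 97)
95^24 ≡ 96 (mod 97)
95^32 ≡ 35 (mod 97)
95^48 ≡ 1 (mod 97) ✓
So ord_97(95) = 48, hence |⟨95⟩| = 48.
[(Z/97Z)^× : ⟨95⟩] = 96/48 = 2.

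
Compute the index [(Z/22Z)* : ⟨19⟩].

1

The order of 19 must divide φ(22) = φ(2)·φ(11) = 1·10 = 10 = 2 · 5.
Divisors of 10: 1, 2, 5, 10.
Check 19^d mod 22 for each divisor in increasing order:
19^1 ≡ 19 (mod 22)
19^2 ≡ 9 (mod 22)
19^5 ≡ 21 (mod 22)
19^10 ≡ 1 (mod 22) ✓
Thus |⟨19⟩| = ord(19) = 10.
The index is φ(22) / ord(19) = 10 / 10 = 1.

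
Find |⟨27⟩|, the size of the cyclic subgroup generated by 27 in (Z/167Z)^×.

83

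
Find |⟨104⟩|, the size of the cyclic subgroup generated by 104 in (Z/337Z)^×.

21

ord(104) | φ(337) = 337 − 1 = 336 = 2^4 · 3 · 7.
Divisors of 336: 1, 2, 3, 4, 6, 7, 8, 12, 14, 16, 21, 24, 28, 42, 48, 56, 84, 112, 168, 336.
Compute 104^d (mod 337) for the divisors d until we hit 1:
104^1 ≡ 104 (mod 337)
104^2 ≡ 32 (mod 337)
104^3 ≡ 295 (mod 337)
104^4 ≡ 13 (mod 337)
104^6 ≡ 79 (mod 337)
104^7 ≡ 128 (mod 337)
104^8 ≡ 169 (mod 337)
104^12 ≡ 175 (mod 337)
104^14 ≡ 208 (mod 337)
104^16 ≡ 253 (mod 337)
104^21 ≡ 1 (mod 337) ✓
Therefore the multiplicative order of 104 modulo 337 is 21.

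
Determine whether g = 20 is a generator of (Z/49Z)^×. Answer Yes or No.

No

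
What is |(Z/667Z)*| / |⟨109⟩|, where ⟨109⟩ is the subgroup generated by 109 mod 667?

4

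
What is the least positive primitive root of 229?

φ(229) = 229 − 1 = 228 = 2^2 · 3 · 19.
g is a primitive root iff g^(228/q) ≢ 1 (mod 229) for each prime q ∈ {2, 3, 19}.
g = 2: 2^114 ≡ 228; 2^76 ≡ 1 — hits 1, so not a primitive root.
g = 3: 3^114 ≡ 1 — hits 1, so not a primitive root.
g = 4: 4^114 ≡ 1 — hits 1, so not a primitive root.
g = 5: 5^114 ≡ 1 — hits 1, so not a primitive root.
g = 6: 6^114 ≡ 228; 6^76 ≡ 134; 6^12 ≡ 165 — none is 1, so 6 is a primitive root.
The smallest primitive root modulo 229 is 6.

6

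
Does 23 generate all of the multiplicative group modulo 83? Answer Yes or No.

No

φ(83) = 83 − 1 = 82 = 2 · 41.
23 is a primitive root mod 83 iff 23^(φ(83)/q) ≢ 1 for every prime q | φ(83), i.e. q ∈ {2, 41}.
23^41 ≡ 1 (mod 83)  [q = 2: ≡ 1 ✗]
23^2 ≡ 31 (mod 83)  [q = 41: ≢ 1 ✓]
The check at q = 2 fails, so 23 generates a proper subgroup.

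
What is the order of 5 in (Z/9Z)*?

ord(5) | φ(9) = φ(3^2) = 3·(3−1) = 6 = 2 · 3.
Divisors of 6: 1, 2, 3, 6.
Evaluate successive powers at the divisors of 6:
5^1 ≡ 5 (mod 9)
5^2 ≡ 7 (mod 9)
5^3 ≡ 8 (mod 9)
5^6 ≡ 1 (mod 9) ✓
Hence ord(5) = 6.

6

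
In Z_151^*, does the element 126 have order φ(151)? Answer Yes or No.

φ(151) = 151 − 1 = 150 = 2 · 3 · 5^2.
An element g generates (Z/151Z)^× iff g^(150/q) ≢ 1 (mod 151) for each prime q ∈ {2, 3, 5}.
126^75 ≡ 150 (mod 151)  [q = 2: ≢ 1 ✓]
126^50 ≡ 118 (mod 151)  [q = 3: ≢ 1 ✓]
126^30 ≡ 64 (mod 151)  [q = 5: ≢ 1 ✓]
All checks pass, so 126 has order 150 and is a primitive root modulo 151.

Yes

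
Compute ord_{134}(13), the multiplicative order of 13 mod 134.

66

The order of 13 must divide φ(134) = φ(2)·φ(67) = 1·66 = 66 = 2 · 3 · 11.
Divisors of 66: 1, 2, 3, 6, 11, 22, 33, 66.
Evaluate successive powers at the divisors of 66:
13^1 ≡ 13
13^2 ≡ 35
13^3 ≡ 53
13^6 ≡ 129
13^11 ≡ 105
13^22 ≡ 37
13^33 ≡ 133
13^66 ≡ 1
Hence ord(13) = 66.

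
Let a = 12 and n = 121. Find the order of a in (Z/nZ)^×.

Since 12 ∈ (Z/121Z)^×, its order divides φ(121) = φ(11^2) = 11·(11−1) = 110 = 2 · 5 · 11.
Divisors of 110: 1, 2, 5, 10, 11, 22, 55, 110.
Test each divisor d:
12^1 ≡ 12 (mod 121)
12^2 ≡ 23 (mod 121)
12^5 ≡ 56 (mod 121)
12^10 ≡ 111 (mod 121)
12^11 ≡ 1 (mod 121) ✓
So ord_121(12) = 11.

11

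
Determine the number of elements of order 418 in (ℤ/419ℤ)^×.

φ(419) = 419 − 1 = 418 = 2 · 11 · 19.
(Z/419Z)^× is cyclic (|G| = 418); a cyclic group of order m has exactly φ(d) elements of each order d | m, and none otherwise.
418 = 2 · 11 · 19 divides 418, and φ(418) = 180.

180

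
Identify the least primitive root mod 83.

2

φ(83) = 83 − 1 = 82 = 2 · 41.
Test candidates g = 2, 3, … against the prime factors q ∈ {2, 41} of φ(83): g is a generator iff g^(82/q) ≢ 1 for every such q.
g = 2: 2^41 ≡ 82; 2^2 ≡ 4 — none is 1, so 2 is a primitive root.
Hence the least primitive root of 83 is 2.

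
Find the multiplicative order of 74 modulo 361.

171

By Lagrange's theorem, ord_361(74) divides φ(361) = φ(19^2) = 19·(19−1) = 342 = 2 · 3^2 · 19.
Divisors of 342: 1, 2, 3, 6, 9, 18, 19, 38, 57, 114, 171, 342.
Evaluate successive powers at the divisors of 342:
74^1 ≡ 74
74^2 ≡ 61
74^3 ≡ 182
74^6 ≡ 273
74^9 ≡ 229
74^18 ≡ 96
74^19 ≡ 245
74^38 ≡ 99
74^57 ≡ 68
74^114 ≡ 292
74^171 ≡ 1
Therefore the multiplicative order of 74 modulo 361 is 171.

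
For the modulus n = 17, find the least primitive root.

φ(17) = 17 − 1 = 16 = 2^4.
g is a primitive root iff g^(16/q) ≢ 1 (mod 17) for each prime q ∈ {2}.
g = 2: 2^8 ≡ 1 — hits 1, so not a primitive root.
g = 3: 3^8 ≡ 16 — none is 1, so 3 is a primitive root.
The smallest primitive root modulo 17 is 3.

3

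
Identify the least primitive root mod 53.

2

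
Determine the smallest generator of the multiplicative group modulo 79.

3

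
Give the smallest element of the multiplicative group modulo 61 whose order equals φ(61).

φ(61) = 61 − 1 = 60 = 2^2 · 3 · 5.
Test candidates g = 2, 3, … against the prime factors q ∈ {2, 3, 5} of φ(61): g is a generator iff g^(60/q) ≢ 1 for every such q.
g = 2: 2^30 ≡ 60; 2^20 ≡ 47; 2^12 ≡ 9 — none is 1, so 2 is a primitive root.
Hence the least primitive root of 61 is 2.

2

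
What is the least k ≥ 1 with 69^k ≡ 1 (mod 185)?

The order of 69 must divide φ(185) = φ(5·37) = (5−1)·(37−1) = 4·36 = 144 = 2^4 · 3^2.
Divisors of 144: 1, 2, 3, 4, 6, 8, 9, 12, 16, 18, 24, 36, 48, 72, 144.
Test each divisor d:
69^1 ≡ 69 (mod 185)
69^2 ≡ 136 (mod 185)
69^3 ≡ 134 (mod 185)
69^4 ≡ 181 (mod 185)
69^6 ≡ 11 (mod 185)
69^8 ≡ 16 (mod 185)
69^9 ≡ 179 (mod 185)
69^12 ≡ 121 (mod 185)
69^16 ≡ 71 (mod 185)
69^18 ≡ 36 (mod 185)
69^24 ≡ 26 (mod 185)
69^36 ≡ 1 (mod 185) ✓
So ord_185(69) = 36.

36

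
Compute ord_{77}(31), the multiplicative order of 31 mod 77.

ord(31) | φ(77) = φ(7·11) = (7−1)·(11−1) = 6·10 = 60 = 2^2 · 3 · 5.
Divisors of 60: 1, 2, 3, 4, 5, 6, 10, 12, 15, 20, 30, 60.
Compute 31^d (mod 77) for the divisors d until we hit 1:
31^1 ≡ 31
31^2 ≡ 37
31^3 ≡ 69
31^4 ≡ 60
31^5 ≡ 12
31^6 ≡ 64
31^10 ≡ 67
31^12 ≡ 15
31^15 ≡ 34
31^20 ≡ 23
31^30 ≡ 1
So ord_77(31) = 30.

30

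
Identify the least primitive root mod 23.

5

φ(23) = 23 − 1 = 22 = 2 · 11.
Test candidates g = 2, 3, … against the prime factors q ∈ {2, 11} of φ(23): g is a generator iff g^(22/q) ≢ 1 for every such q.
g = 2: 2^11 ≡ 1 — hits 1, so not a primitive root.
g = 3: 3^11 ≡ 1 — hits 1, so not a primitive root.
g = 4: 4^11 ≡ 1 — hits 1, so not a primitive root.
g = 5: 5^11 ≡ 22; 5^2 ≡ 2 — none is 1, so 5 is a primitive root.
The smallest primitive root modulo 23 is 5.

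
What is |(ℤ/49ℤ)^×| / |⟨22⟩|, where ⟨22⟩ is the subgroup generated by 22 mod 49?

6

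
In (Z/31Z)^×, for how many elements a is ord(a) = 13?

0

φ(31) = 31 − 1 = 30 = 2 · 3 · 5.
(Z/31Z)^× is cyclic (|G| = 30); a cyclic group of order m has exactly φ(d) elements of each order d | m, and none otherwise.
Since 13 ∤ 30, the count is 0.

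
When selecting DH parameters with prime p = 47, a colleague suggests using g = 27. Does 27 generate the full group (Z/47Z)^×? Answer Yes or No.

φ(47) = 47 − 1 = 46 = 2 · 23.
27 is a primitive root mod 47 iff 27^(φ(47)/q) ≢ 1 for every prime q | φ(47), i.e. q ∈ {2, 23}.
27^23 ≡ 1 (mod 47)  [q = 2: ≡ 1 ✗]
27^2 ≡ 24 (mod 47)  [q = 23: ≢ 1 ✓]
The check at q = 2 fails, so 27 generates a proper subgroup.

No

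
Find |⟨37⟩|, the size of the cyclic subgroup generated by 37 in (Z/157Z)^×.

ord(37) | φ(157) = 157 − 1 = 156 = 2^2 · 3 · 13.
Divisors of 156: 1, 2, 3, 4, 6, 12, 13, 26, 39, 52, 78, 156.
Check 37^d mod 157 for each divisor in increasing order:
37^1 ≡ 37 (mod 157)
37^2 ≡ 113 (mod 157)
37^3 ≡ 99 (mod 157)
37^4 ≡ 52 (mod 157)
37^6 ≡ 67 (mod 157)
37^12 ≡ 93 (mod 157)
37^13 ≡ 144 (mod 157)
37^26 ≡ 12 (mod 157)
37^39 ≡ 1 (mod 157) ✓
So ord_157(37) = 39.

39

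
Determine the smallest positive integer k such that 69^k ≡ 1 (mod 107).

53

Since 69 ∈ (Z/107Z)^×, its order divides φ(107) = 107 − 1 = 106 = 2 · 53.
Divisors of 106: 1, 2, 53, 106.
Test each divisor d:
69^1 ≡ 69 (mod 107)
69^2 ≡ 53 (mod 107)
69^53 ≡ 1 (mod 107) ✓
Hence ord(69) = 53.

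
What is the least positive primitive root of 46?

φ(46) = φ(2)·φ(23) = 1·22 = 22 = 2 · 11.
g is a primitive root iff g^(22/q) ≢ 1 (mod 46) for each prime q ∈ {2, 11}.
g = 2: gcd(2, 46) = 2 > 1, not a unit — skip.
g = 3: 3^11 ≡ 1 — hits 1, so not a primitive root.
g = 4: gcd(4, 46) = 2 > 1, not a unit — skip.
g = 5: 5^11 ≡ 45; 5^2 ≡ 25 — none is 1, so 5 is a primitive root.
The smallest primitive root modulo 46 is 5.

5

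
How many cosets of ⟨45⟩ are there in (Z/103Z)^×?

1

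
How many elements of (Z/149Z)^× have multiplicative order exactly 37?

36

φ(149) = 149 − 1 = 148 = 2^2 · 37.
(Z/149Z)^× is cyclic (|G| = 148); a cyclic group of order m has exactly φ(d) elements of each order d | m, and none otherwise.
37 | 148, and φ(37) = 37 − 1 = 36.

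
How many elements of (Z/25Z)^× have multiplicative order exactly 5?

4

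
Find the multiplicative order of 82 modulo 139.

Since 82 ∈ (Z/139Z)^×, its order divides φ(139) = 139 − 1 = 138 = 2 · 3 · 23.
Divisors of 138: 1, 2, 3, 6, 23, 46, 69, 138.
Test each divisor d:
82^1 ≡ 82 (mod 139)
82^2 ≡ 52 (mod 139)
82^3 ≡ 94 (mod 139)
82^6 ≡ 79 (mod 139)
82^23 ≡ 138 (mod 139)
82^46 ≡ 1 (mod 139) ✓
The smallest such exponent is 46, so the order of 82 is 46.

46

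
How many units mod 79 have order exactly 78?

φ(79) = 79 − 1 = 78 = 2 · 3 · 13.
(Z/79Z)^× is cyclic (|G| = 78); a cyclic group of order m has exactly φ(d) elements of each order d | m, and none otherwise.
78 = 2 · 3 · 13 divides 78, and φ(78) = 24.

24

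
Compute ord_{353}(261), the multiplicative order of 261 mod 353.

Since 261 ∈ (Z/353Z)^×, its order divides φ(353) = 353 − 1 = 352 = 2^5 · 11.
Divisors of 352: 1, 2, 4, 8, 11, 16, 22, 32, 44, 88, 176, 352.
Test each divisor d:
261^1 ≡ 261 (mod 353)
261^2 ≡ 345 (mod 353)
261^4 ≡ 64 (mod 353)
261^8 ≡ 213 (mod 353)
261^11 ≡ 36 (mod 353)
261^16 ≡ 185 (mod 353)
261^22 ≡ 237 (mod 353)
261^32 ≡ 337 (mod 353)
261^44 ≡ 42 (mod 353)
261^88 ≡ 352 (mod 353)
261^176 ≡ 1 (mod 353) ✓
Hence ord(261) = 176.

176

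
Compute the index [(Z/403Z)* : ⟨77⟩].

36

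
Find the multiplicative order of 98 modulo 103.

51

The order of 98 must divide φ(103) = 103 − 1 = 102 = 2 · 3 · 17.
Divisors of 102: 1, 2, 3, 6, 17, 34, 51, 102.
Compute 98^d (mod 103) for the divisors d until we hit 1:
98^1 ≡ 98 (mod 103)
98^2 ≡ 25 (mod 103)
98^3 ≡ 81 (mod 103)
98^6 ≡ 72 (mod 103)
98^17 ≡ 46 (mod 103)
98^34 ≡ 56 (mod 103)
98^51 ≡ 1 (mod 103) ✓
Therefore the multiplicative order of 98 modulo 103 is 51.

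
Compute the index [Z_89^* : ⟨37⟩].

11

ord(37) | φ(89) = 89 − 1 = 88 = 2^3 · 11.
Divisors of 88: 1, 2, 4, 8, 11, 22, 44, 88.
Compute 37^d (mod 89) for the divisors d until we hit 1:
37^1 ≡ 37 (mod 89)
37^2 ≡ 34 (mod 89)
37^4 ≡ 88 (mod 89)
37^8 ≡ 1 (mod 89) ✓
Thus |⟨37⟩| = ord(37) = 8.
The index is φ(89) / ord(37) = 88 / 8 = 11.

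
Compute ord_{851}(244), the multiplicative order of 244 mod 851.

396

ord(244) | φ(851) = φ(23·37) = (23−1)·(37−1) = 22·36 = 792 = 2^3 · 3^2 · 11.
Divisors of 792: 1, 2, 3, 4, 6, 8, 9, 11, 12, 18, 22, 24, 33, 36, 44, 66, 72, 88, 99, 132, 198, 264, 396, 792.
Evaluate successive powers at the divisors of 792:
244^1 ≡ 244 (mod 851)
244^2 ≡ 817 (mod 851)
244^3 ≡ 214 (mod 851)
244^4 ≡ 305 (mod 851)
244^6 ≡ 693 (mod 851)
244^8 ≡ 266 (mod 851)
244^9 ≡ 228 (mod 851)
244^11 ≡ 758 (mod 851)
244^12 ≡ 285 (mod 851)
244^18 ≡ 73 (mod 851)
244^22 ≡ 139 (mod 851)
244^24 ≡ 380 (mod 851)
244^33 ≡ 689 (mod 851)
244^36 ≡ 223 (mod 851)
244^44 ≡ 599 (mod 851)
244^66 ≡ 714 (mod 851)
244^72 ≡ 371 (mod 851)
244^88 ≡ 530 (mod 851)
244^99 ≡ 68 (mod 851)
244^132 ≡ 47 (mod 851)
244^198 ≡ 369 (mod 851)
244^264 ≡ 507 (mod 851)
244^396 ≡ 1 (mod 851) ✓
So ord_851(244) = 396.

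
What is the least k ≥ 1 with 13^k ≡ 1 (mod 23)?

11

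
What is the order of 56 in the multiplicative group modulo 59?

The order of 56 must divide φ(59) = 59 − 1 = 58 = 2 · 29.
Divisors of 58: 1, 2, 29, 58.
Check 56^d mod 59 for each divisor in increasing order:
56^1 ≡ 56 (mod 59)
56^2 ≡ 9 (mod 59)
56^29 ≡ 58 (mod 59)
56^58 ≡ 1 (mod 59) ✓
So ord_59(56) = 58.

58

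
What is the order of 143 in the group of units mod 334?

166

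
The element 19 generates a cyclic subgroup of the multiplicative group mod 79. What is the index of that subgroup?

2

ord(19) | φ(79) = 79 − 1 = 78 = 2 · 3 · 13.
Divisors of 78: 1, 2, 3, 6, 13, 26, 39, 78.
Evaluate successive powers at the divisors of 78:
19^1 ≡ 19 (mod 79)
19^2 ≡ 45 (mod 79)
19^3 ≡ 65 (mod 79)
19^6 ≡ 38 (mod 79)
19^13 ≡ 23 (mod 79)
19^26 ≡ 55 (mod 79)
19^39 ≡ 1 (mod 79) ✓
So ord_79(19) = 39, hence |⟨19⟩| = 39.
[(Z/79Z)^× : ⟨19⟩] = 78/39 = 2.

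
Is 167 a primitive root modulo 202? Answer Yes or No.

φ(202) = φ(2)·φ(101) = 1·100 = 100 = 2^2 · 5^2.
167 is a primitive root mod 202 iff 167^(φ(202)/q) ≢ 1 for every prime q | φ(202), i.e. q ∈ {2, 5}.
167^50 ≡ 201 (mod 202)  [q = 2: ≢ 1 ✓]
167^20 ≡ 87 (mod 202)  [q = 5: ≢ 1 ✓]
None equal 1, so ord_202(167) = 100: 167 is a primitive root.

Yes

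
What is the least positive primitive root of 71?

7

φ(71) = 71 − 1 = 70 = 2 · 5 · 7.
Test candidates g = 2, 3, … against the prime factors q ∈ {2, 5, 7} of φ(71): g is a generator iff g^(70/q) ≢ 1 for every such q.
g = 2: 2^35 ≡ 1 — hits 1, so not a primitive root.
g = 3: 3^35 ≡ 1 — hits 1, so not a primitive root.
g = 4: 4^35 ≡ 1 — hits 1, so not a primitive root.
g = 5: 5^35 ≡ 1 — hits 1, so not a primitive root.
g = 6: 6^35 ≡ 1 — hits 1, so not a primitive root.
g = 7: 7^35 ≡ 70; 7^14 ≡ 54; 7^10 ≡ 45 — none is 1, so 7 is a primitive root.
The smallest primitive root modulo 71 is 7.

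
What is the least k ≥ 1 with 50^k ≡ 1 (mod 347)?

346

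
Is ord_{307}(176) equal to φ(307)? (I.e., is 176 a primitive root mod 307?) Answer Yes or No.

No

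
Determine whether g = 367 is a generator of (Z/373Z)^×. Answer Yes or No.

Yes

φ(373) = 373 − 1 = 372 = 2^2 · 3 · 31.
It suffices to check that the order of 367 is not a proper divisor of 372: compute 367^(372/q) for q ∈ {2, 3, 31}.
367^186 ≡ 372 (mod 373)  [q = 2: ≢ 1 ✓]
367^124 ≡ 88 (mod 373)  [q = 3: ≢ 1 ✓]
367^12 ≡ 215 (mod 373)  [q = 31: ≢ 1 ✓]
All checks pass, so 367 has order 372 and is a primitive root modulo 373.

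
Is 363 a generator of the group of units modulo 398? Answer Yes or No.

φ(398) = φ(2)·φ(199) = 1·198 = 198 = 2 · 3^2 · 11.
363 is a primitive root mod 398 iff 363^(φ(398)/q) ≢ 1 for every prime q | φ(398), i.e. q ∈ {2, 3, 11}.
363^99 ≡ 397 (mod 398)  [q = 2: ≢ 1 ✓]
363^66 ≡ 305 (mod 398)  [q = 3: ≢ 1 ✓]
363^18 ≡ 387 (mod 398)  [q = 11: ≢ 1 ✓]
None equal 1, so ord_398(363) = 198: 363 is a primitive root.

Yes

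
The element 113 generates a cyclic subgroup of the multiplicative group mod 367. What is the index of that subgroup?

By Lagrange's theorem, ord_367(113) divides φ(367) = 367 − 1 = 366 = 2 · 3 · 61.
Divisors of 366: 1, 2, 3, 6, 61, 122, 183, 366.
Check 113^d mod 367 for each divisor in increasing order:
113^1 ≡ 113 (mod 367)
113^2 ≡ 291 (mod 367)
113^3 ≡ 220 (mod 367)
113^6 ≡ 323 (mod 367)
113^61 ≡ 283 (mod 367)
113^122 ≡ 83 (mod 367)
113^183 ≡ 1 (mod 367) ✓
Thus |⟨113⟩| = ord(113) = 183.
The index is φ(367) / ord(113) = 366 / 183 = 2.

2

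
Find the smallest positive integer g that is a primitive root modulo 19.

2

φ(19) = 19 − 1 = 18 = 2 · 3^2.
Test candidates g = 2, 3, … against the prime factors q ∈ {2, 3} of φ(19): g is a generator iff g^(18/q) ≢ 1 for every such q.
g = 2: 2^9 ≡ 18; 2^6 ≡ 7 — none is 1, so 2 is a primitive root.
So 2 is the smallest generator of (Z/19Z)^×.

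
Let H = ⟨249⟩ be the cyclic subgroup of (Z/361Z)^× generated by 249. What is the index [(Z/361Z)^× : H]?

Since 249 ∈ (Z/361Z)^×, its order divides φ(361) = φ(19^2) = 19·(19−1) = 342 = 2 · 3^2 · 19.
Divisors of 342: 1, 2, 3, 6, 9, 18, 19, 38, 57, 114, 171, 342.
Test each divisor d:
249^1 ≡ 249 (mod 361)
249^2 ≡ 270 (mod 361)
249^3 ≡ 84 (mod 361)
249^6 ≡ 197 (mod 361)
249^9 ≡ 303 (mod 361)
249^18 ≡ 115 (mod 361)
249^19 ≡ 116 (mod 361)
249^38 ≡ 99 (mod 361)
249^57 ≡ 293 (mod 361)
249^114 ≡ 292 (mod 361)
249^171 ≡ 360 (mod 361)
249^342 ≡ 1 (mod 361) ✓
The order of 249 is 342, so the subgroup it generates has 342 elements.
[(Z/361Z)^× : ⟨249⟩] = 342/342 = 1.

1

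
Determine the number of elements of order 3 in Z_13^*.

2

φ(13) = 13 − 1 = 12 = 2^2 · 3.
In a cyclic group of order 12, there are φ(d) elements of order d for each divisor d of 12, and zero for non-divisors.
3 | 12, and φ(3) = 3 − 1 = 2.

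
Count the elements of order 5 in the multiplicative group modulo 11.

φ(11) = 11 − 1 = 10 = 2 · 5.
In a cyclic group of order 10, there are φ(d) elements of order d for each divisor d of 10, and zero for non-divisors.
5 | 10, and φ(5) = 5 − 1 = 4.

4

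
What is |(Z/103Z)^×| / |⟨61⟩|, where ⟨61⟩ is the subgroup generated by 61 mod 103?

ord(61) | φ(103) = 103 − 1 = 102 = 2 · 3 · 17.
Divisors of 102: 1, 2, 3, 6, 17, 34, 51, 102.
Test each divisor d:
61^1 ≡ 61
61^2 ≡ 13
61^3 ≡ 72
61^6 ≡ 34
61^17 ≡ 1
The order of 61 is 17, so the subgroup it generates has 17 elements.
[(Z/103Z)^× : ⟨61⟩] = 102/17 = 6.

6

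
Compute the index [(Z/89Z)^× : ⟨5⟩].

2

By Lagrange's theorem, ord_89(5) divides φ(89) = 89 − 1 = 88 = 2^3 · 11.
Divisors of 88: 1, 2, 4, 8, 11, 22, 44, 88.
Test each divisor d:
5^1 ≡ 5 (mod 89)
5^2 ≡ 25 (mod 89)
5^4 ≡ 2 (mod 89)
5^8 ≡ 4 (mod 89)
5^11 ≡ 55 (mod 89)
5^22 ≡ 88 (mod 89)
5^44 ≡ 1 (mod 89) ✓
Thus |⟨5⟩| = ord(5) = 44.
Index = |(Z/89Z)^×| / |⟨5⟩| = 88 / 44 = 2.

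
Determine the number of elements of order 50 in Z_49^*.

0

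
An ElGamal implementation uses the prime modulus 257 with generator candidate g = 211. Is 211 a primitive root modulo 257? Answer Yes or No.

φ(257) = 257 − 1 = 256 = 2^8.
Test 211^(256/q) mod 257 for each prime factor q of 256:
211^128 ≡ 1 (mod 257)  [q = 2: ≡ 1 ✗]
Since 211^128 ≡ 1, the order of 211 divides 128 < 256, so 211 is not a primitive root.

No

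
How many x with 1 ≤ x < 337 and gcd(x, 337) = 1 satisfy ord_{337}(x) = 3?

2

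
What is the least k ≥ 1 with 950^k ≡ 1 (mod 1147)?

The order of 950 must divide φ(1147) = φ(31·37) = (31−1)·(37−1) = 30·36 = 1080 = 2^3 · 3^3 · 5.
Divisors of 1080: 1, 2, 3, 4, 5, 6, 8, 9, 10, 12, 15, 18, 20, 24, 27, 30, 36, 40, 45, 54, 60, 72, 90, 108, 120, 135, 180, 216, 270, 360, 540, 1080.
Check 950^d mod 1147 for each divisor in increasing order:
950^1 ≡ 950
950^2 ≡ 958
950^3 ≡ 529
950^4 ≡ 164
950^5 ≡ 955
950^6 ≡ 1120
950^8 ≡ 515
950^9 ≡ 628
950^10 ≡ 160
950^12 ≡ 729
950^15 ≡ 249
950^18 ≡ 963
950^20 ≡ 366
950^24 ≡ 380
950^27 ≡ 295
950^30 ≡ 63
950^36 ≡ 593
950^40 ≡ 904
950^45 ≡ 776
950^54 ≡ 1000
950^60 ≡ 528
950^72 ≡ 667
950^90 ≡ 1
Therefore the multiplicative order of 950 modulo 1147 is 90.

90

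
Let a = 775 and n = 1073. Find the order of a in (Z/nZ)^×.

ord(775) | φ(1073) = φ(29·37) = (29−1)·(37−1) = 28·36 = 1008 = 2^4 · 3^2 · 7.
Divisors of 1008: 1, 2, 3, 4, 6, 7, 8, 9, 12, 14, 16, 18, 21, 24, 28, 36, 42, 48, 56, 63, 72, 84, 112, 126, 144, 168, 252, 336, 504, 1008.
Evaluate successive powers at the divisors of 1008:
775^1 ≡ 775 (mod 1073)
775^2 ≡ 818 (mod 1073)
775^3 ≡ 880 (mod 1073)
775^4 ≡ 645 (mod 1073)
775^6 ≡ 767 (mod 1073)
775^7 ≡ 1056 (mod 1073)
775^8 ≡ 774 (mod 1073)
775^9 ≡ 43 (mod 1073)
775^12 ≡ 285 (mod 1073)
775^14 ≡ 289 (mod 1073)
775^16 ≡ 342 (mod 1073)
775^18 ≡ 776 (mod 1073)
775^21 ≡ 452 (mod 1073)
775^24 ≡ 750 (mod 1073)
775^28 ≡ 900 (mod 1073)
775^36 ≡ 223 (mod 1073)
775^42 ≡ 434 (mod 1073)
775^48 ≡ 248 (mod 1073)
775^56 ≡ 958 (mod 1073)
775^63 ≡ 882 (mod 1073)
775^72 ≡ 371 (mod 1073)
775^84 ≡ 581 (mod 1073)
775^112 ≡ 349 (mod 1073)
775^126 ≡ 1072 (mod 1073)
775^144 ≡ 297 (mod 1073)
775^168 ≡ 639 (mod 1073)
775^252 ≡ 1 (mod 1073) ✓
Therefore the multiplicative order of 775 modulo 1073 is 252.

252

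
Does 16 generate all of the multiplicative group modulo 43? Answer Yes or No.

No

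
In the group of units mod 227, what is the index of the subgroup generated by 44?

2

ord(44) | φ(227) = 227 − 1 = 226 = 2 · 113.
Divisors of 226: 1, 2, 113, 226.
Test each divisor d:
44^1 ≡ 44 (mod 227)
44^2 ≡ 120 (mod 227)
44^113 ≡ 1 (mod 227) ✓
The order of 44 is 113, so the subgroup it generates has 113 elements.
[(Z/227Z)^× : ⟨44⟩] = 226/113 = 2.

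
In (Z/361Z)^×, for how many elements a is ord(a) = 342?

108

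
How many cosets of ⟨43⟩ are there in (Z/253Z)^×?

By Lagrange's theorem, ord_253(43) divides φ(253) = φ(11·23) = (11−1)·(23−1) = 10·22 = 220 = 2^2 · 5 · 11.
Divisors of 220: 1, 2, 4, 5, 10, 11, 20, 22, 44, 55, 110, 220.
Evaluate successive powers at the divisors of 220:
43^1 ≡ 43 (mod 253)
43^2 ≡ 78 (mod 253)
43^4 ≡ 12 (mod 253)
43^5 ≡ 10 (mod 253)
43^10 ≡ 100 (mod 253)
43^11 ≡ 252 (mod 253)
43^20 ≡ 133 (mod 253)
43^22 ≡ 1 (mod 253) ✓
So ord_253(43) = 22, hence |⟨43⟩| = 22.
The index is φ(253) / ord(43) = 220 / 22 = 10.

10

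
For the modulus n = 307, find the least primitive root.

φ(307) = 307 − 1 = 306 = 2 · 3^2 · 17.
Test candidates g = 2, 3, … against the prime factors q ∈ {2, 3, 17} of φ(307): g is a generator iff g^(306/q) ≢ 1 for every such q.
g = 2: 2^153 ≡ 306; 2^102 ≡ 1 — hits 1, so not a primitive root.
g = 3: 3^153 ≡ 306; 3^102 ≡ 1 — hits 1, so not a primitive root.
g = 4: 4^153 ≡ 1 — hits 1, so not a primitive root.
g = 5: 5^153 ≡ 306; 5^102 ≡ 289; 5^18 ≡ 81 — none is 1, so 5 is a primitive root.
The smallest primitive root modulo 307 is 5.

5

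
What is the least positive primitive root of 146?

5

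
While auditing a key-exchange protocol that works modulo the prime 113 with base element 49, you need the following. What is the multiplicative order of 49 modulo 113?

7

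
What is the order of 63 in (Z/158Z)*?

78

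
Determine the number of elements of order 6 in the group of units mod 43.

2

φ(43) = 43 − 1 = 42 = 2 · 3 · 7.
(Z/43Z)^× is cyclic (|G| = 42); a cyclic group of order m has exactly φ(d) elements of each order d | m, and none otherwise.
6 = 2 · 3 divides 42, and φ(6) = 2.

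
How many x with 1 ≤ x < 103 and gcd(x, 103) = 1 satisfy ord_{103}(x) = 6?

2

φ(103) = 103 − 1 = 102 = 2 · 3 · 17.
Since (Z/103Z)^× is cyclic of order 102, the number of elements of order d is φ(d) when d | 102 and 0 otherwise.
6 = 2 · 3 divides 102, and φ(6) = 2.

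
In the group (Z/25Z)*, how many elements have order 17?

φ(25) = φ(5^2) = 5·(5−1) = 20 = 2^2 · 5.
Since (Z/25Z)^× is cyclic of order 20, the number of elements of order d is φ(d) when d | 20 and 0 otherwise.
17 does not divide 20, so no element of (Z/25Z)^× has order 17.

0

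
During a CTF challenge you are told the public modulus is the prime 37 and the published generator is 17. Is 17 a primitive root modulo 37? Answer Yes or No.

φ(37) = 37 − 1 = 36 = 2^2 · 3^2.
It suffices to check that the order of 17 is not a proper divisor of 36: compute 17^(36/q) for q ∈ {2, 3}.
17^18 ≡ 36 (mod 37)  [q = 2: ≢ 1 ✓]
17^12 ≡ 26 (mod 37)  [q = 3: ≢ 1 ✓]
All checks pass, so 17 has order 36 and is a primitive root modulo 37.

Yes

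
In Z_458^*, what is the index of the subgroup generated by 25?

By Lagrange's theorem, ord_458(25) divides φ(458) = φ(2)·φ(229) = 1·228 = 228 = 2^2 · 3 · 19.
Divisors of 228: 1, 2, 3, 4, 6, 12, 19, 38, 57, 76, 114, 228.
Compute 25^d (mod 458) for the divisors d until we hit 1:
25^1 ≡ 25 (mod 458)
25^2 ≡ 167 (mod 458)
25^3 ≡ 53 (mod 458)
25^4 ≡ 409 (mod 458)
25^6 ≡ 61 (mod 458)
25^12 ≡ 57 (mod 458)
25^19 ≡ 363 (mod 458)
25^38 ≡ 323 (mod 458)
25^57 ≡ 1 (mod 458) ✓
The order of 25 is 57, so the subgroup it generates has 57 elements.
Index = |(Z/458Z)^×| / |⟨25⟩| = 228 / 57 = 4.

4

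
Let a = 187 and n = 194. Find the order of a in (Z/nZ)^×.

The order of 187 must divide φ(194) = φ(2)·φ(97) = 1·96 = 96 = 2^5 · 3.
Divisors of 96: 1, 2, 3, 4, 6, 8, 12, 16, 24, 32, 48, 96.
Compute 187^d (mod 194) for the divisors d until we hit 1:
187^1 ≡ 187 (mod 194)
187^2 ≡ 49 (mod 194)
187^3 ≡ 45 (mod 194)
187^4 ≡ 73 (mod 194)
187^6 ≡ 85 (mod 194)
187^8 ≡ 91 (mod 194)
187^12 ≡ 47 (mod 194)
187^16 ≡ 133 (mod 194)
187^24 ≡ 75 (mod 194)
187^32 ≡ 35 (mod 194)
187^48 ≡ 193 (mod 194)
187^96 ≡ 1 (mod 194) ✓
Therefore the multiplicative order of 187 modulo 194 is 96.

96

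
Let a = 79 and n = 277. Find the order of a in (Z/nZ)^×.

By Lagrange's theorem, ord_277(79) divides φ(277) = 277 − 1 = 276 = 2^2 · 3 · 23.
Divisors of 276: 1, 2, 3, 4, 6, 12, 23, 46, 69, 92, 138, 276.
Check 79^d mod 277 for each divisor in increasing order:
79^1 ≡ 79 (mod 277)
79^2 ≡ 147 (mod 277)
79^3 ≡ 256 (mod 277)
79^4 ≡ 3 (mod 277)
79^6 ≡ 164 (mod 277)
79^12 ≡ 27 (mod 277)
79^23 ≡ 160 (mod 277)
79^46 ≡ 116 (mod 277)
79^69 ≡ 1 (mod 277) ✓
The smallest such exponent is 69, so the order of 79 is 69.

69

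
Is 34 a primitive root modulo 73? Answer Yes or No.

Yes

φ(73) = 73 − 1 = 72 = 2^3 · 3^2.
34 is a primitive root mod 73 iff 34^(φ(73)/q) ≢ 1 for every prime q | φ(73), i.e. q ∈ {2, 3}.
34^36 ≡ 72 (mod 73)  [q = 2: ≢ 1 ✓]
34^24 ≡ 64 (mod 73)  [q = 3: ≢ 1 ✓]
All checks pass, so 34 has order 72 and is a primitive root modulo 73.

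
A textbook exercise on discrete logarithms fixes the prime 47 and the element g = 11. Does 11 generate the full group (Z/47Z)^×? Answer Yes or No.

Yes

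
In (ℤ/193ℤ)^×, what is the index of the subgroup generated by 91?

1

The order of 91 must divide φ(193) = 193 − 1 = 192 = 2^6 · 3.
Divisors of 192: 1, 2, 3, 4, 6, 8, 12, 16, 24, 32, 48, 64, 96, 192.
Test each divisor d:
91^1 ≡ 91
91^2 ≡ 175
91^3 ≡ 99
91^4 ≡ 131
91^6 ≡ 151
91^8 ≡ 177
91^12 ≡ 27
91^16 ≡ 63
91^24 ≡ 150
91^32 ≡ 109
91^48 ≡ 112
91^64 ≡ 108
91^96 ≡ 192
91^192 ≡ 1
The order of 91 is 192, so the subgroup it generates has 192 elements.
Index = |(Z/193Z)^×| / |⟨91⟩| = 192 / 192 = 1.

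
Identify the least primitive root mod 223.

3

φ(223) = 223 − 1 = 222 = 2 · 3 · 37.
Test candidates g = 2, 3, … against the prime factors q ∈ {2, 3, 37} of φ(223): g is a generator iff g^(222/q) ≢ 1 for every such q.
g = 2: 2^111 ≡ 1 — hits 1, so not a primitive root.
g = 3: 3^111 ≡ 222; 3^74 ≡ 183; 3^6 ≡ 60 — none is 1, so 3 is a primitive root.
So 3 is the smallest generator of (Z/223Z)^×.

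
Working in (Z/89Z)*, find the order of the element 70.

88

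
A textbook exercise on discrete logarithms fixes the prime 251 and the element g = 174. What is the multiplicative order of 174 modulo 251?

125

The order of 174 must divide φ(251) = 251 − 1 = 250 = 2 · 5^3.
Divisors of 250: 1, 2, 5, 10, 25, 50, 125, 250.
Check 174^d mod 251 for each divisor in increasing order:
174^1 ≡ 174 (mod 251)
174^2 ≡ 156 (mod 251)
174^5 ≡ 94 (mod 251)
174^10 ≡ 51 (mod 251)
174^25 ≡ 20 (mod 251)
174^50 ≡ 149 (mod 251)
174^125 ≡ 1 (mod 251) ✓
Therefore the multiplicative order of 174 modulo 251 is 125.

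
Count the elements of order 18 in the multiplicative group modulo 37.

φ(37) = 37 − 1 = 36 = 2^2 · 3^2.
Since (Z/37Z)^× is cyclic of order 36, the number of elements of order d is φ(d) when d | 36 and 0 otherwise.
18 = 2 · 3^2 divides 36, and φ(18) = 6.

6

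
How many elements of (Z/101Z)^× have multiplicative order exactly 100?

φ(101) = 101 − 1 = 100 = 2^2 · 5^2.
(Z/101Z)^× is cyclic (|G| = 100); a cyclic group of order m has exactly φ(d) elements of each order d | m, and none otherwise.
100 = 2^2 · 5^2 divides 100, and φ(100) = 40.

40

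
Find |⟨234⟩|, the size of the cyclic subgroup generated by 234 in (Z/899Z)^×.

ord(234) | φ(899) = φ(29·31) = (29−1)·(31−1) = 28·30 = 840 = 2^3 · 3 · 5 · 7.
Divisors of 840: 1, 2, 3, 4, 5, 6, 7, 8, 10, 12, 14, 15, 20, 21, 24, 28, 30, 35, 40, 42, 56, 60, 70, 84, 105, 120, 140, 168, 210, 280, 420, 840.
Compute 234^d (mod 899) for the divisors d until we hit 1:
234^1 ≡ 234 (mod 899)
234^2 ≡ 816 (mod 899)
234^3 ≡ 356 (mod 899)
234^4 ≡ 596 (mod 899)
234^5 ≡ 119 (mod 899)
234^6 ≡ 876 (mod 899)
234^7 ≡ 12 (mod 899)
234^8 ≡ 111 (mod 899)
234^10 ≡ 676 (mod 899)
234^12 ≡ 529 (mod 899)
234^14 ≡ 144 (mod 899)
234^15 ≡ 433 (mod 899)
234^20 ≡ 284 (mod 899)
234^21 ≡ 829 (mod 899)
234^24 ≡ 252 (mod 899)
234^28 ≡ 59 (mod 899)
234^30 ≡ 497 (mod 899)
234^35 ≡ 708 (mod 899)
234^40 ≡ 645 (mod 899)
234^42 ≡ 405 (mod 899)
234^56 ≡ 784 (mod 899)
234^60 ≡ 683 (mod 899)
234^70 ≡ 521 (mod 899)
234^84 ≡ 407 (mod 899)
234^105 ≡ 278 (mod 899)
234^120 ≡ 807 (mod 899)
234^140 ≡ 842 (mod 899)
234^168 ≡ 233 (mod 899)
234^210 ≡ 869 (mod 899)
234^280 ≡ 552 (mod 899)
234^420 ≡ 1 (mod 899) ✓
Therefore the multiplicative order of 234 modulo 899 is 420.

420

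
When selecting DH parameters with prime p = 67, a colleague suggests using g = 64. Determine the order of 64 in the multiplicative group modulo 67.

11

By Lagrange's theorem, ord_67(64) divides φ(67) = 67 − 1 = 66 = 2 · 3 · 11.
Divisors of 66: 1, 2, 3, 6, 11, 22, 33, 66.
Evaluate successive powers at the divisors of 66:
64^1 ≡ 64 (mod 67)
64^2 ≡ 9 (mod 67)
64^3 ≡ 40 (mod 67)
64^6 ≡ 59 (mod 67)
64^11 ≡ 1 (mod 67) ✓
The smallest such exponent is 11, so the order of 64 is 11.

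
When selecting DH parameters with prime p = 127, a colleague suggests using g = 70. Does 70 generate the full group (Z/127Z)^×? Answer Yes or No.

φ(127) = 127 − 1 = 126 = 2 · 3^2 · 7.
An element g generates (Z/127Z)^× iff g^(126/q) ≢ 1 (mod 127) for each prime q ∈ {2, 3, 7}.
70^63 ≡ 1 (mod 127)  [q = 2: ≡ 1 ✗]
70^42 ≡ 107 (mod 127)  [q = 3: ≢ 1 ✓]
70^18 ≡ 4 (mod 127)  [q = 7: ≢ 1 ✓]
70^63 ≡ 1 shows ord(70) | 63, strictly less than φ(127); not a primitive root.

No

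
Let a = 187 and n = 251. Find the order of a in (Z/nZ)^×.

50

The order of 187 must divide φ(251) = 251 − 1 = 250 = 2 · 5^3.
Divisors of 250: 1, 2, 5, 10, 25, 50, 125, 250.
Evaluate successive powers at the divisors of 250:
187^1 ≡ 187
187^2 ≡ 80
187^5 ≡ 32
187^10 ≡ 20
187^25 ≡ 250
187^50 ≡ 1
Therefore the multiplicative order of 187 modulo 251 is 50.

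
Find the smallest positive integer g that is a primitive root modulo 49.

φ(49) = φ(7^2) = 7·(7−1) = 42 = 2 · 3 · 7.
Test candidates g = 2, 3, … against the prime factors q ∈ {2, 3, 7} of φ(49): g is a generator iff g^(42/q) ≢ 1 for every such q.
g = 2: 2^21 ≡ 1 — hits 1, so not a primitive root.
g = 3: 3^21 ≡ 48; 3^14 ≡ 30; 3^6 ≡ 43 — none is 1, so 3 is a primitive root.
The smallest primitive root modulo 49 is 3.

3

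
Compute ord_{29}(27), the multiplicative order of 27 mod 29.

ord(27) | φ(29) = 29 − 1 = 28 = 2^2 · 7.
Divisors of 28: 1, 2, 4, 7, 14, 28.
Test each divisor d:
27^1 ≡ 27 (mod 29)
27^2 ≡ 4 (mod 29)
27^4 ≡ 16 (mod 29)
27^7 ≡ 17 (mod 29)
27^14 ≡ 28 (mod 29)
27^28 ≡ 1 (mod 29) ✓
Therefore the multiplicative order of 27 modulo 29 is 28.

28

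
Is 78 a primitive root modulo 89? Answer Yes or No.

No

φ(89) = 89 − 1 = 88 = 2^3 · 11.
An element g generates (Z/89Z)^× iff g^(88/q) ≢ 1 (mod 89) for each prime q ∈ {2, 11}.
78^44 ≡ 1 (mod 89)  [q = 2: ≡ 1 ✗]
78^8 ≡ 67 (mod 89)  [q = 11: ≢ 1 ✓]
Since 78^44 ≡ 1, the order of 78 divides 44 < 88, so 78 is not a primitive root.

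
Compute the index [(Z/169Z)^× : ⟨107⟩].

4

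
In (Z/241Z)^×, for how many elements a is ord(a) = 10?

4

φ(241) = 241 − 1 = 240 = 2^4 · 3 · 5.
In a cyclic group of order 240, there are φ(d) elements of order d for each divisor d of 240, and zero for non-divisors.
10 = 2 · 5 divides 240, and φ(10) = 4.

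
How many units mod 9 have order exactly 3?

φ(9) = φ(3^2) = 3·(3−1) = 6 = 2 · 3.
In a cyclic group of order 6, there are φ(d) elements of order d for each divisor d of 6, and zero for non-divisors.
3 | 6, and φ(3) = 3 − 1 = 2.

2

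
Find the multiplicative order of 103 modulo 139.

46

By Lagrange's theorem, ord_139(103) divides φ(139) = 139 − 1 = 138 = 2 · 3 · 23.
Divisors of 138: 1, 2, 3, 6, 23, 46, 69, 138.
Test each divisor d:
103^1 ≡ 103 (mod 139)
103^2 ≡ 45 (mod 139)
103^3 ≡ 48 (mod 139)
103^6 ≡ 80 (mod 139)
103^23 ≡ 138 (mod 139)
103^46 ≡ 1 (mod 139) ✓
Hence ord(103) = 46.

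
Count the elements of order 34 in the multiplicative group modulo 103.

φ(103) = 103 − 1 = 102 = 2 · 3 · 17.
Since (Z/103Z)^× is cyclic of order 102, the number of elements of order d is φ(d) when d | 102 and 0 otherwise.
34 = 2 · 17 divides 102, and φ(34) = 16.

16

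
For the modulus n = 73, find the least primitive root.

5

φ(73) = 73 − 1 = 72 = 2^3 · 3^2.
g is a primitive root iff g^(72/q) ≢ 1 (mod 73) for each prime q ∈ {2, 3}.
g = 2: 2^36 ≡ 1 — hits 1, so not a primitive root.
g = 3: 3^36 ≡ 1 — hits 1, so not a primitive root.
g = 4: 4^36 ≡ 1 — hits 1, so not a primitive root.
g = 5: 5^36 ≡ 72; 5^24 ≡ 8 — none is 1, so 5 is a primitive root.
Hence the least primitive root of 73 is 5.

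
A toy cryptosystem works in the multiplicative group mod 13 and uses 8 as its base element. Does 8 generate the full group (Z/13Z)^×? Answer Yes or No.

No

φ(13) = 13 − 1 = 12 = 2^2 · 3.
It suffices to check that the order of 8 is not a proper divisor of 12: compute 8^(12/q) for q ∈ {2, 3}.
8^6 ≡ 12 (mod 13)  [q = 2: ≢ 1 ✓]
8^4 ≡ 1 (mod 13)  [q = 3: ≡ 1 ✗]
8^4 ≡ 1 shows ord(8) | 4, strictly less than φ(13); not a primitive root.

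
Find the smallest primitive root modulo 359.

7

φ(359) = 359 − 1 = 358 = 2 · 179.
Test candidates g = 2, 3, … against the prime factors q ∈ {2, 179} of φ(359): g is a generator iff g^(358/q) ≢ 1 for every such q.
g = 2: 2^179 ≡ 1 — hits 1, so not a primitive root.
g = 3: 3^179 ≡ 1 — hits 1, so not a primitive root.
g = 4: 4^179 ≡ 1 — hits 1, so not a primitive root.
g = 5: 5^179 ≡ 1 — hits 1, so not a primitive root.
g = 6: 6^179 ≡ 1 — hits 1, so not a primitive root.
g = 7: 7^179 ≡ 358; 7^2 ≡ 49 — none is 1, so 7 is a primitive root.
The smallest primitive root modulo 359 is 7.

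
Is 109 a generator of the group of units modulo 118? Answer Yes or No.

Yes

φ(118) = φ(2)·φ(59) = 1·58 = 58 = 2 · 29.
An element g generates (Z/118Z)^× iff g^(58/q) ≢ 1 (mod 118) for each prime q ∈ {2, 29}.
109^29 ≡ 117 (mod 118)  [q = 2: ≢ 1 ✓]
109^2 ≡ 81 (mod 118)  [q = 29: ≢ 1 ✓]
Every test exponent gives a nontrivial residue, hence 109 generates the full group.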